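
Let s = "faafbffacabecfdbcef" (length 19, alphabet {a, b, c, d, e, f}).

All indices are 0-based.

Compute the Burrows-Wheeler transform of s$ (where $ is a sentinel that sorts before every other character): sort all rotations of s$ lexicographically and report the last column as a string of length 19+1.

rank  rotation              last
    0  $faafbffacabecfdbcef  f
    1  aafbffacabecfdbcef$f  f
    2  abecfdbcef$faafbffac  c
    3  acabecfdbcef$faafbff  f
    4  afbffacabecfdbcef$fa  a
    5  bcef$faafbffacabecfd  d
    6  becfdbcef$faafbffaca  a
    7  bffacabecfdbcef$faaf  f
    8  cabecfdbcef$faafbffa  a
    9  cef$faafbffacabecfdb  b
   10  cfdbcef$faafbffacabe  e
   11  dbcef$faafbffacabecf  f
   12  ecfdbcef$faafbffacab  b
   13  ef$faafbffacabecfdbc  c
   14  f$faafbffacabecfdbce  e
   15  faafbffacabecfdbcef$  $
   16  facabecfdbcef$faafbf  f
   17  fbffacabecfdbcef$faa  a
   18  fdbcef$faafbffacabec  c
   19  ffacabecfdbcef$faafb  b

ffcfadafabefbce$facb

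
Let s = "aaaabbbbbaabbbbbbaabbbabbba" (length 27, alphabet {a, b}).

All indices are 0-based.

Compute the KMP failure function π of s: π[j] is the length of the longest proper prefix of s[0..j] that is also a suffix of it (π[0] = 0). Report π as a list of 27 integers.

π[0] = 0
j=1 s[j]='a': π[1]=1 (border 'a')
j=2 s[j]='a': π[2]=2 (border 'aa')
j=3 s[j]='a': π[3]=3 (border 'aaa')
j=4 s[j]='b': k: 3→2→1→0; π[4]=0 (border '')
j=5 s[j]='b': π[5]=0 (border '')
j=6 s[j]='b': π[6]=0 (border '')
j=7 s[j]='b': π[7]=0 (border '')
j=8 s[j]='b': π[8]=0 (border '')
j=9 s[j]='a': π[9]=1 (border 'a')
j=10 s[j]='a': π[10]=2 (border 'aa')
j=11 s[j]='b': k: 2→1→0; π[11]=0 (border '')
j=12 s[j]='b': π[12]=0 (border '')
j=13 s[j]='b': π[13]=0 (border '')
j=14 s[j]='b': π[14]=0 (border '')
j=15 s[j]='b': π[15]=0 (border '')
j=16 s[j]='b': π[16]=0 (border '')
j=17 s[j]='a': π[17]=1 (border 'a')
j=18 s[j]='a': π[18]=2 (border 'aa')
j=19 s[j]='b': k: 2→1→0; π[19]=0 (border '')
j=20 s[j]='b': π[20]=0 (border '')
j=21 s[j]='b': π[21]=0 (border '')
j=22 s[j]='a': π[22]=1 (border 'a')
j=23 s[j]='b': k: 1→0; π[23]=0 (border '')
j=24 s[j]='b': π[24]=0 (border '')
j=25 s[j]='b': π[25]=0 (border '')
j=26 s[j]='a': π[26]=1 (border 'a')

[0, 1, 2, 3, 0, 0, 0, 0, 0, 1, 2, 0, 0, 0, 0, 0, 0, 1, 2, 0, 0, 0, 1, 0, 0, 0, 1]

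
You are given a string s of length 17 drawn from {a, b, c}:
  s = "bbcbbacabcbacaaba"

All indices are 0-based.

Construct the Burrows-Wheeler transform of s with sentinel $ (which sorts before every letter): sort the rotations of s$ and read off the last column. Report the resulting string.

rank  rotation            last
    0  $bbcbbacabcbacaaba  a
    1  a$bbcbbacabcbacaab  b
    2  aaba$bbcbbacabcbac  c
    3  aba$bbcbbacabcbaca  a
    4  abcbacaaba$bbcbbac  c
    5  acaaba$bbcbbacabcb  b
    6  acabcbacaaba$bbcbb  b
    7  ba$bbcbbacabcbacaa  a
    8  bacaaba$bbcbbacabc  c
    9  bacabcbacaaba$bbcb  b
   10  bbacabcbacaaba$bbc  c
   11  bbcbbacabcbacaaba$  $
   12  bcbacaaba$bbcbbaca  a
   13  bcbbacabcbacaaba$b  b
   14  caaba$bbcbbacabcba  a
   15  cabcbacaaba$bbcbba  a
   16  cbacaaba$bbcbbacab  b
   17  cbbacabcbacaaba$bb  b

abcacbbacbc$abaabb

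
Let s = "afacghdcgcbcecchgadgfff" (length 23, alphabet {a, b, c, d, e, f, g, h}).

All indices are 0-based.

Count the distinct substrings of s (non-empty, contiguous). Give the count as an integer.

sorted suffixes:
  #0 SA[0]=2  'acghdcgcbcecchgadgfff'
  #1 SA[1]=17  'adgfff'
  #2 SA[2]=0  'afacghdcgcbcecchgadgfff'
  #3 SA[3]=10  'bcecchgadgfff'
  #4 SA[4]=9  'cbcecchgadgfff'
  #5 SA[5]=13  'cchgadgfff'
  #6 SA[6]=11  'cecchgadgfff'
  #7 SA[7]=7  'cgcbcecchgadgfff'
  #8 SA[8]=3  'cghdcgcbcecchgadgfff'
  #9 SA[9]=14  'chgadgfff'
  #10 SA[10]=6  'dcgcbcecchgadgfff'
  #11 SA[11]=18  'dgfff'
  #12 SA[12]=12  'ecchgadgfff'
  #13 SA[13]=22  'f'
  #14 SA[14]=1  'facghdcgcbcecchgadgfff'
  #15 SA[15]=21  'ff'
  #16 SA[16]=20  'fff'
  #17 SA[17]=16  'gadgfff'
  #18 SA[18]=8  'gcbcecchgadgfff'
  #19 SA[19]=19  'gfff'
  #20 SA[20]=4  'ghdcgcbcecchgadgfff'
  #21 SA[21]=5  'hdcgcbcecchgadgfff'
  #22 SA[22]=15  'hgadgfff'

SA = [2, 17, 0, 10, 9, 13, 11, 7, 3, 14, 6, 18, 12, 22, 1, 21, 20, 16, 8, 19, 4, 5, 15]
[i] adj suffixes → lcp
  [1] 2/17 → 1 ('a')
  [2] 17/0 → 1 ('a')
  [3] 0/10 → 0 ('')
  [4] 10/9 → 0 ('')
  [5] 9/13 → 1 ('c')
  [6] 13/11 → 1 ('c')
  [7] 11/7 → 1 ('c')
  [8] 7/3 → 2 ('cg')
  [9] 3/14 → 1 ('c')
  [10] 14/6 → 0 ('')
  [11] 6/18 → 1 ('d')
  [12] 18/12 → 0 ('')
  [13] 12/22 → 0 ('')
  [14] 22/1 → 1 ('f')
  [15] 1/21 → 1 ('f')
  [16] 21/20 → 2 ('ff')
  [17] 20/16 → 0 ('')
  [18] 16/8 → 1 ('g')
  [19] 8/19 → 1 ('g')
  [20] 19/4 → 1 ('g')
  [21] 4/5 → 0 ('')
  [22] 5/15 → 1 ('h')

n(n+1)/2 = 23·24/2 = 276
Σ LCP = 0 + 1 + 1 + 0 + 0 + 1 + 1 + 1 + 2 + 1 + 0 + 1 + 0 + 0 + 1 + 1 + 2 + 0 + 1 + 1 + 1 + 0 + 1 = 17
distinct = 276 − 17 = 259

259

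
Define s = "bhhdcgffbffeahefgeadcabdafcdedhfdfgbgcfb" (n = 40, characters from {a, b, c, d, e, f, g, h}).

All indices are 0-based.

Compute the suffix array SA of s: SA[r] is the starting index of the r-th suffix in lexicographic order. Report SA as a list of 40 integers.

[21, 18, 24, 12, 39, 22, 8, 35, 0, 20, 26, 37, 4, 23, 19, 3, 27, 32, 29, 17, 11, 28, 14, 38, 7, 25, 31, 10, 6, 9, 33, 15, 34, 36, 16, 5, 2, 13, 30, 1]

sorted suffixes:
  #0 SA[0]=21  'abdafcdedhfdfgbgcfb'
  #1 SA[1]=18  'adcabdafcdedhfdfgbgcfb'
  #2 SA[2]=24  'afcdedhfdfgbgcfb'
  #3 SA[3]=12  'ahefgeadcabdafcdedhfdfgbgcfb'
  #4 SA[4]=39  'b'
  #5 SA[5]=22  'bdafcdedhfdfgbgcfb'
  #6 SA[6]=8  'bffeahefgeadcabdafcdedhfdfgbgcfb'
  #7 SA[7]=35  'bgcfb'
  #8 SA[8]=0  'bhhdcgffbffeahefgeadcabdafcdedhfdfgbgcfb'
  #9 SA[9]=20  'cabdafcdedhfdfgbgcfb'
  #10 SA[10]=26  'cdedhfdfgbgcfb'
  #11 SA[11]=37  'cfb'
  #12 SA[12]=4  'cgffbffeahefgeadcabdafcdedhfdfgbgcfb'
  #13 SA[13]=23  'dafcdedhfdfgbgcfb'
  #14 SA[14]=19  'dcabdafcdedhfdfgbgcfb'
  #15 SA[15]=3  'dcgffbffeahefgeadcabdafcdedhfdfgbgcfb'
  #16 SA[16]=27  'dedhfdfgbgcfb'
  #17 SA[17]=32  'dfgbgcfb'
  #18 SA[18]=29  'dhfdfgbgcfb'
  #19 SA[19]=17  'eadcabdafcdedhfdfgbgcfb'
  #20 SA[20]=11  'eahefgeadcabdafcdedhfdfgbgcfb'
  #21 SA[21]=28  'edhfdfgbgcfb'
  #22 SA[22]=14  'efgeadcabdafcdedhfdfgbgcfb'
  #23 SA[23]=38  'fb'
  #24 SA[24]=7  'fbffeahefgeadcabdafcdedhfdfgbgcfb'
  #25 SA[25]=25  'fcdedhfdfgbgcfb'
  #26 SA[26]=31  'fdfgbgcfb'
  #27 SA[27]=10  'feahefgeadcabdafcdedhfdfgbgcfb'
  #28 SA[28]=6  'ffbffeahefgeadcabdafcdedhfdfgbgcfb'
  #29 SA[29]=9  'ffeahefgeadcabdafcdedhfdfgbgcfb'
  #30 SA[30]=33  'fgbgcfb'
  #31 SA[31]=15  'fgeadcabdafcdedhfdfgbgcfb'
  #32 SA[32]=34  'gbgcfb'
  #33 SA[33]=36  'gcfb'
  #34 SA[34]=16  'geadcabdafcdedhfdfgbgcfb'
  #35 SA[35]=5  'gffbffeahefgeadcabdafcdedhfdfgbgcfb'
  #36 SA[36]=2  'hdcgffbffeahefgeadcabdafcdedhfdfgbgcfb'
  #37 SA[37]=13  'hefgeadcabdafcdedhfdfgbgcfb'
  #38 SA[38]=30  'hfdfgbgcfb'
  #39 SA[39]=1  'hhdcgffbffeahefgeadcabdafcdedhfdfgbgcfb'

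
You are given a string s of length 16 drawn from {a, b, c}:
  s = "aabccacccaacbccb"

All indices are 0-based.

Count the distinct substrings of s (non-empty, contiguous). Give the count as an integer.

rank | idx | suffix
   0 |   0 | aabccacccaacbccb
   1 |   9 | aacbccb
   2 |   1 | abccacccaacbccb
   3 |  10 | acbccb
   4 |   5 | acccaacbccb
   5 |  15 | b
   6 |   2 | bccacccaacbccb
   7 |  12 | bccb
   8 |   8 | caacbccb
   9 |   4 | cacccaacbccb
  10 |  14 | cb
  11 |  11 | cbccb
  12 |   7 | ccaacbccb
  13 |   3 | ccacccaacbccb
  14 |  13 | ccb
  15 |   6 | cccaacbccb

SA = [0, 9, 1, 10, 5, 15, 2, 12, 8, 4, 14, 11, 7, 3, 13, 6]
rank  pair      lcp
   1  s[0:],s[9:]  2  'aa'
   2  s[9:],s[1:]  1  'a'
   3  s[1:],s[10:]  1  'a'
   4  s[10:],s[5:]  2  'ac'
   5  s[5:],s[15:]  0  ''
   6  s[15:],s[2:]  1  'b'
   7  s[2:],s[12:]  3  'bcc'
   8  s[12:],s[8:]  0  ''
   9  s[8:],s[4:]  2  'ca'
  10  s[4:],s[14:]  1  'c'
  11  s[14:],s[11:]  2  'cb'
  12  s[11:],s[7:]  1  'c'
  13  s[7:],s[3:]  3  'cca'
  14  s[3:],s[13:]  2  'cc'
  15  s[13:],s[6:]  2  'cc'

n(n+1)/2 = 16·17/2 = 136
Σ LCP = 0 + 2 + 1 + 1 + 2 + 0 + 1 + 3 + 0 + 2 + 1 + 2 + 1 + 3 + 2 + 2 = 23
distinct = 136 − 23 = 113

113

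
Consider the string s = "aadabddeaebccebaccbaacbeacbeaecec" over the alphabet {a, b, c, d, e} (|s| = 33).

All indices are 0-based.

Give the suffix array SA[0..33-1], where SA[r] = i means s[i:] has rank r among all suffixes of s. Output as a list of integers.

rank | idx | suffix
   0 |  19 | aacbeacbeaecec
   1 |   0 | aadabddeaebccebaccbaacbeacbeaecec
   2 |   3 | abddeaebccebaccbaacbeacbeaecec
   3 |  20 | acbeacbeaecec
   4 |  24 | acbeaecec
   5 |  15 | accbaacbeacbeaecec
   6 |   1 | adabddeaebccebaccbaacbeacbeaecec
   7 |   8 | aebccebaccbaacbeacbeaecec
   8 |  28 | aecec
   9 |  18 | baacbeacbeaecec
  10 |  14 | baccbaacbeacbeaecec
  11 |  10 | bccebaccbaacbeacbeaecec
  12 |   4 | bddeaebccebaccbaacbeacbeaecec
  13 |  22 | beacbeaecec
  14 |  26 | beaecec
  15 |  32 | c
  16 |  17 | cbaacbeacbeaecec
  17 |  21 | cbeacbeaecec
  18 |  25 | cbeaecec
  19 |  16 | ccbaacbeacbeaecec
  20 |  11 | ccebaccbaacbeacbeaecec
  21 |  12 | cebaccbaacbeacbeaecec
  22 |  30 | cec
  23 |   2 | dabddeaebccebaccbaacbeacbeaecec
  24 |   5 | ddeaebccebaccbaacbeacbeaecec
  25 |   6 | deaebccebaccbaacbeacbeaecec
  26 |  23 | eacbeaecec
  27 |   7 | eaebccebaccbaacbeacbeaecec
  28 |  27 | eaecec
  29 |  13 | ebaccbaacbeacbeaecec
  30 |   9 | ebccebaccbaacbeacbeaecec
  31 |  31 | ec
  32 |  29 | ecec

[19, 0, 3, 20, 24, 15, 1, 8, 28, 18, 14, 10, 4, 22, 26, 32, 17, 21, 25, 16, 11, 12, 30, 2, 5, 6, 23, 7, 27, 13, 9, 31, 29]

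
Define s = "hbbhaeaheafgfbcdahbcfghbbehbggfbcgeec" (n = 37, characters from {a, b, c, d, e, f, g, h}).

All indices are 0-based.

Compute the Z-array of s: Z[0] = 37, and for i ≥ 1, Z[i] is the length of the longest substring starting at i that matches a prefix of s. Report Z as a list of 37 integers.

Z[0]=37
i=1: outside box; Z[1]=0
i=2: outside box; Z[2]=0
i=3: outside box; Z[3]=1 scan→box=[3,4)
i=4: outside box; Z[4]=0
i=5: outside box; Z[5]=0
i=6: outside box; Z[6]=0
i=7: outside box; Z[7]=1 scan→box=[7,8)
i=8: outside box; Z[8]=0
i=9: outside box; Z[9]=0
i=10: outside box; Z[10]=0
i=11: outside box; Z[11]=0
i=12: outside box; Z[12]=0
i=13: outside box; Z[13]=0
i=14: outside box; Z[14]=0
i=15: outside box; Z[15]=0
i=16: outside box; Z[16]=0
i=17: outside box; Z[17]=2 scan→box=[17,19)
i=18: min(r-i=1, Z[1]=0)=0; Z[18]=0
i=19: outside box; Z[19]=0
i=20: outside box; Z[20]=0
i=21: outside box; Z[21]=0
i=22: outside box; Z[22]=3 scan→box=[22,25)
i=23: min(r-i=2, Z[1]=0)=0; Z[23]=0
i=24: min(r-i=1, Z[2]=0)=0; Z[24]=0
i=25: outside box; Z[25]=0
i=26: outside box; Z[26]=2 scan→box=[26,28)
i=27: min(r-i=1, Z[1]=0)=0; Z[27]=0
i=28: outside box; Z[28]=0
i=29: outside box; Z[29]=0
i=30: outside box; Z[30]=0
i=31: outside box; Z[31]=0
i=32: outside box; Z[32]=0
i=33: outside box; Z[33]=0
i=34: outside box; Z[34]=0
i=35: outside box; Z[35]=0
i=36: outside box; Z[36]=0

[37, 0, 0, 1, 0, 0, 0, 1, 0, 0, 0, 0, 0, 0, 0, 0, 0, 2, 0, 0, 0, 0, 3, 0, 0, 0, 2, 0, 0, 0, 0, 0, 0, 0, 0, 0, 0]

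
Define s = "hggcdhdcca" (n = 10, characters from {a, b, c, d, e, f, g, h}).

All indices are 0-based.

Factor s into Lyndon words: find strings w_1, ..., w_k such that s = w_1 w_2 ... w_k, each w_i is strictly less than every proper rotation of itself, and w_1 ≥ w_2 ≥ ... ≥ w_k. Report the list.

emit factor 1: 'h' (i=0, period=1)
emit factor 2: 'g' (i=1, period=1)
emit factor 3: 'g' (i=2, period=1)
emit factor 4: 'cdhd' (i=3, period=4)
emit factor 5: 'c' (i=7, period=1)
emit factor 6: 'c' (i=8, period=1)
emit factor 7: 'a' (i=9, period=1)

["h", "g", "g", "cdhd", "c", "c", "a"]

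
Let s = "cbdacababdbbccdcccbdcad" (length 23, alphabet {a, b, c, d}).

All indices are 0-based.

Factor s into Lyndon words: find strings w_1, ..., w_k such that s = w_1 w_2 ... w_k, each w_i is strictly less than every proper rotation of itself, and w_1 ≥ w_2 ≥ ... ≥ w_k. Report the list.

["c", "bd", "ac", "ababdbbccdcccbdcad"]

emit factor 1: 'c' (i=0, period=1)
emit factor 2: 'bd' (i=1, period=2)
emit factor 3: 'ac' (i=3, period=2)
emit factor 4: 'ababdbbccdcccbdcad' (i=5, period=18)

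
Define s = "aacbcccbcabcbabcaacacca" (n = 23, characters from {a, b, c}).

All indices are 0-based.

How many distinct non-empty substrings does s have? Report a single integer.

238

sorted suffixes:
  #0 SA[0]=22  'a'
  #1 SA[1]=16  'aacacca'
  #2 SA[2]=0  'aacbcccbcabcbabcaacacca'
  #3 SA[3]=13  'abcaacacca'
  #4 SA[4]=9  'abcbabcaacacca'
  #5 SA[5]=17  'acacca'
  #6 SA[6]=1  'acbcccbcabcbabcaacacca'
  #7 SA[7]=19  'acca'
  #8 SA[8]=12  'babcaacacca'
  #9 SA[9]=14  'bcaacacca'
  #10 SA[10]=7  'bcabcbabcaacacca'
  #11 SA[11]=10  'bcbabcaacacca'
  #12 SA[12]=3  'bcccbcabcbabcaacacca'
  #13 SA[13]=21  'ca'
  #14 SA[14]=15  'caacacca'
  #15 SA[15]=8  'cabcbabcaacacca'
  #16 SA[16]=18  'cacca'
  #17 SA[17]=11  'cbabcaacacca'
  #18 SA[18]=6  'cbcabcbabcaacacca'
  #19 SA[19]=2  'cbcccbcabcbabcaacacca'
  #20 SA[20]=20  'cca'
  #21 SA[21]=5  'ccbcabcbabcaacacca'
  #22 SA[22]=4  'cccbcabcbabcaacacca'

SA = [22, 16, 0, 13, 9, 17, 1, 19, 12, 14, 7, 10, 3, 21, 15, 8, 18, 11, 6, 2, 20, 5, 4]
rank  pair      lcp
   1  s[22:],s[16:]  1  'a'
   2  s[16:],s[0:]  3  'aac'
   3  s[0:],s[13:]  1  'a'
   4  s[13:],s[9:]  3  'abc'
   5  s[9:],s[17:]  1  'a'
   6  s[17:],s[1:]  2  'ac'
   7  s[1:],s[19:]  2  'ac'
   8  s[19:],s[12:]  0  ''
   9  s[12:],s[14:]  1  'b'
  10  s[14:],s[7:]  3  'bca'
  11  s[7:],s[10:]  2  'bc'
  12  s[10:],s[3:]  2  'bc'
  13  s[3:],s[21:]  0  ''
  14  s[21:],s[15:]  2  'ca'
  15  s[15:],s[8:]  2  'ca'
  16  s[8:],s[18:]  2  'ca'
  17  s[18:],s[11:]  1  'c'
  18  s[11:],s[6:]  2  'cb'
  19  s[6:],s[2:]  3  'cbc'
  20  s[2:],s[20:]  1  'c'
  21  s[20:],s[5:]  2  'cc'
  22  s[5:],s[4:]  2  'cc'

n(n+1)/2 = 23·24/2 = 276
Σ LCP = 0 + 1 + 3 + 1 + 3 + 1 + 2 + 2 + 0 + 1 + 3 + 2 + 2 + 0 + 2 + 2 + 2 + 1 + 2 + 3 + 1 + 2 + 2 = 38
distinct = 276 − 38 = 238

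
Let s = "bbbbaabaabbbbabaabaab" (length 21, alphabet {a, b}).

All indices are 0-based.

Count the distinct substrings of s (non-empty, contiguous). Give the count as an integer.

sorted suffixes:
  #0 SA[0]=18  'aab'
  #1 SA[1]=15  'aabaab'
  #2 SA[2]=4  'aabaabbbbabaabaab'
  #3 SA[3]=7  'aabbbbabaabaab'
  #4 SA[4]=19  'ab'
  #5 SA[5]=16  'abaab'
  #6 SA[6]=13  'abaabaab'
  #7 SA[7]=5  'abaabbbbabaabaab'
  #8 SA[8]=8  'abbbbabaabaab'
  #9 SA[9]=20  'b'
  #10 SA[10]=17  'baab'
  #11 SA[11]=14  'baabaab'
  #12 SA[12]=3  'baabaabbbbabaabaab'
  #13 SA[13]=6  'baabbbbabaabaab'
  #14 SA[14]=12  'babaabaab'
  #15 SA[15]=2  'bbaabaabbbbabaabaab'
  #16 SA[16]=11  'bbabaabaab'
  #17 SA[17]=1  'bbbaabaabbbbabaabaab'
  #18 SA[18]=10  'bbbabaabaab'
  #19 SA[19]=0  'bbbbaabaabbbbabaabaab'
  #20 SA[20]=9  'bbbbabaabaab'

SA = [18, 15, 4, 7, 19, 16, 13, 5, 8, 20, 17, 14, 3, 6, 12, 2, 11, 1, 10, 0, 9]
rank  pair      lcp
   1  s[18:],s[15:]  3  'aab'
   2  s[15:],s[4:]  6  'aabaab'
   3  s[4:],s[7:]  3  'aab'
   4  s[7:],s[19:]  1  'a'
   5  s[19:],s[16:]  2  'ab'
   6  s[16:],s[13:]  5  'abaab'
   7  s[13:],s[5:]  5  'abaab'
   8  s[5:],s[8:]  2  'ab'
   9  s[8:],s[20:]  0  ''
  10  s[20:],s[17:]  1  'b'
  11  s[17:],s[14:]  4  'baab'
  12  s[14:],s[3:]  7  'baabaab'
  13  s[3:],s[6:]  4  'baab'
  14  s[6:],s[12:]  2  'ba'
  15  s[12:],s[2:]  1  'b'
  16  s[2:],s[11:]  3  'bba'
  17  s[11:],s[1:]  2  'bb'
  18  s[1:],s[10:]  4  'bbba'
  19  s[10:],s[0:]  3  'bbb'
  20  s[0:],s[9:]  5  'bbbba'

n(n+1)/2 = 21·22/2 = 231
Σ LCP = 0 + 3 + 6 + 3 + 1 + 2 + 5 + 5 + 2 + 0 + 1 + 4 + 7 + 4 + 2 + 1 + 3 + 2 + 4 + 3 + 5 = 63
distinct = 231 − 63 = 168

168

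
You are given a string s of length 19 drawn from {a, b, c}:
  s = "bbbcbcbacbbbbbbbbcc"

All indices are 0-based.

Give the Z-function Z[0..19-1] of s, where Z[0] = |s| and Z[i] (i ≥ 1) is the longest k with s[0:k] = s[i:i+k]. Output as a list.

[19, 2, 1, 0, 1, 0, 1, 0, 0, 3, 3, 3, 3, 3, 4, 2, 1, 0, 0]

Z[0]=19
i=1: outside box; Z[1]=2 extend→box=[1,3)
i=2: min(r-i=1, Z[1]=2)=1; Z[2]=1
i=3: outside box; Z[3]=0
i=4: outside box; Z[4]=1 extend→box=[4,5)
i=5: outside box; Z[5]=0
i=6: outside box; Z[6]=1 extend→box=[6,7)
i=7: outside box; Z[7]=0
i=8: outside box; Z[8]=0
i=9: outside box; Z[9]=3 extend→box=[9,12)
i=10: min(r-i=2, Z[1]=2)=2; Z[10]=3 extend→box=[10,13)
i=11: min(r-i=2, Z[1]=2)=2; Z[11]=3 extend→box=[11,14)
i=12: min(r-i=2, Z[1]=2)=2; Z[12]=3 extend→box=[12,15)
i=13: min(r-i=2, Z[1]=2)=2; Z[13]=3 extend→box=[13,16)
i=14: min(r-i=2, Z[1]=2)=2; Z[14]=4 extend→box=[14,18)
i=15: min(r-i=3, Z[1]=2)=2; Z[15]=2
i=16: min(r-i=2, Z[2]=1)=1; Z[16]=1
i=17: min(r-i=1, Z[3]=0)=0; Z[17]=0
i=18: outside box; Z[18]=0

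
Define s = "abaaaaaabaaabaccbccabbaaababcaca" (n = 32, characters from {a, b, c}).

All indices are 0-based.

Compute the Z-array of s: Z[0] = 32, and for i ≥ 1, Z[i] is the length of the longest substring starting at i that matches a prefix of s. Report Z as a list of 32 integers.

[32, 0, 1, 1, 1, 1, 1, 5, 0, 1, 1, 3, 0, 1, 0, 0, 0, 0, 0, 2, 0, 0, 1, 1, 3, 0, 2, 0, 0, 1, 0, 1]

Z[0]=32
i=1: outside box; Z[1]=0
i=2: outside box; Z[2]=1 scan→box=[2,3)
i=3: outside box; Z[3]=1 scan→box=[3,4)
i=4: outside box; Z[4]=1 scan→box=[4,5)
i=5: outside box; Z[5]=1 scan→box=[5,6)
i=6: outside box; Z[6]=1 scan→box=[6,7)
i=7: outside box; Z[7]=5 scan→box=[7,12)
i=8: min(r-i=4, Z[1]=0)=0; Z[8]=0
i=9: min(r-i=3, Z[2]=1)=1; Z[9]=1
i=10: min(r-i=2, Z[3]=1)=1; Z[10]=1
i=11: min(r-i=1, Z[4]=1)=1; Z[11]=3 scan→box=[11,14)
i=12: min(r-i=2, Z[1]=0)=0; Z[12]=0
i=13: min(r-i=1, Z[2]=1)=1; Z[13]=1
i=14: outside box; Z[14]=0
i=15: outside box; Z[15]=0
i=16: outside box; Z[16]=0
i=17: outside box; Z[17]=0
i=18: outside box; Z[18]=0
i=19: outside box; Z[19]=2 scan→box=[19,21)
i=20: min(r-i=1, Z[1]=0)=0; Z[20]=0
i=21: outside box; Z[21]=0
i=22: outside box; Z[22]=1 scan→box=[22,23)
i=23: outside box; Z[23]=1 scan→box=[23,24)
i=24: outside box; Z[24]=3 scan→box=[24,27)
i=25: min(r-i=2, Z[1]=0)=0; Z[25]=0
i=26: min(r-i=1, Z[2]=1)=1; Z[26]=2 scan→box=[26,28)
i=27: min(r-i=1, Z[1]=0)=0; Z[27]=0
i=28: outside box; Z[28]=0
i=29: outside box; Z[29]=1 scan→box=[29,30)
i=30: outside box; Z[30]=0
i=31: outside box; Z[31]=1 scan→box=[31,32)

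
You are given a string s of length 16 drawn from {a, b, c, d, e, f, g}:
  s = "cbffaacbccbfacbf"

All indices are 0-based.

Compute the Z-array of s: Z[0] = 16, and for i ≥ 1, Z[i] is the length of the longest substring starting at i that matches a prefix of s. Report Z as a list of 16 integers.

[16, 0, 0, 0, 0, 0, 2, 0, 1, 3, 0, 0, 0, 3, 0, 0]

Z[0]=16
i=1: i≥r, start 0; Z[1]=0
i=2: i≥r, start 0; Z[2]=0
i=3: i≥r, start 0; Z[3]=0
i=4: i≥r, start 0; Z[4]=0
i=5: i≥r, start 0; Z[5]=0
i=6: i≥r, start 0; Z[6]=2 scan→box=[6,8)
i=7: min(r-i=1, Z[1]=0)=0; Z[7]=0
i=8: i≥r, start 0; Z[8]=1 scan→box=[8,9)
i=9: i≥r, start 0; Z[9]=3 scan→box=[9,12)
i=10: min(r-i=2, Z[1]=0)=0; Z[10]=0
i=11: min(r-i=1, Z[2]=0)=0; Z[11]=0
i=12: i≥r, start 0; Z[12]=0
i=13: i≥r, start 0; Z[13]=3 scan→box=[13,16)
i=14: min(r-i=2, Z[1]=0)=0; Z[14]=0
i=15: min(r-i=1, Z[2]=0)=0; Z[15]=0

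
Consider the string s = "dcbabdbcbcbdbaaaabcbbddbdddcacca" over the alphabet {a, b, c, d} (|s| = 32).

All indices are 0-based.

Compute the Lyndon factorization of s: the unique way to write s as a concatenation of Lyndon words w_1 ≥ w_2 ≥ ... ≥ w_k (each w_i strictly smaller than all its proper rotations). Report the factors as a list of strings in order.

["d", "c", "b", "abdbcbcbdb", "aaaabcbbddbdddcacc", "a"]

emit factor 1: 'd' (i=0, period=1)
emit factor 2: 'c' (i=1, period=1)
emit factor 3: 'b' (i=2, period=1)
emit factor 4: 'abdbcbcbdb' (i=3, period=10)
emit factor 5: 'aaaabcbbddbdddcacc' (i=13, period=18)
emit factor 6: 'a' (i=31, period=1)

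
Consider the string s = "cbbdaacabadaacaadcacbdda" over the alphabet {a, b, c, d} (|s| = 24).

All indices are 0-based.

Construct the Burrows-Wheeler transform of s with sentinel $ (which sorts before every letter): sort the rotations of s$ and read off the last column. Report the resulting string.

rank  rotation                   last
    0  $cbbdaacabadaacaadcacbdda  a
    1  a$cbbdaacabadaacaadcacbdd  d
    2  aacaadcacbdda$cbbdaacabad  d
    3  aacabadaacaadcacbdda$cbbd  d
    4  aadcacbdda$cbbdaacabadaac  c
    5  abadaacaadcacbdda$cbbdaac  c
    6  acaadcacbdda$cbbdaacabada  a
    7  acabadaacaadcacbdda$cbbda  a
    8  acbdda$cbbdaacabadaacaadc  c
    9  adaacaadcacbdda$cbbdaacab  b
   10  adcacbdda$cbbdaacabadaaca  a
   11  badaacaadcacbdda$cbbdaaca  a
   12  bbdaacabadaacaadcacbdda$c  c
   13  bdaacabadaacaadcacbdda$cb  b
   14  bdda$cbbdaacabadaacaadcac  c
   15  caadcacbdda$cbbdaacabadaa  a
   16  cabadaacaadcacbdda$cbbdaa  a
   17  cacbdda$cbbdaacabadaacaad  d
   18  cbbdaacabadaacaadcacbdda$  $
   19  cbdda$cbbdaacabadaacaadca  a
   20  da$cbbdaacabadaacaadcacbd  d
   21  daacaadcacbdda$cbbdaacaba  a
   22  daacabadaacaadcacbdda$cbb  b
   23  dcacbdda$cbbdaacabadaacaa  a
   24  dda$cbbdaacabadaacaadcacb  b

adddccaacbaacbcaad$adabab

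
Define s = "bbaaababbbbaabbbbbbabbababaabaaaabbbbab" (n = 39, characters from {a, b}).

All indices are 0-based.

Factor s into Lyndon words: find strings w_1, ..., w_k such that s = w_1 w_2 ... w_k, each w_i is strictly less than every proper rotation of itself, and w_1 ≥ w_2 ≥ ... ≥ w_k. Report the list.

["b", "b", "aaababbbbaabbbbbbabbababaab", "aaaabbbbab"]

emit factor 1: 'b' (i=0, period=1)
emit factor 2: 'b' (i=1, period=1)
emit factor 3: 'aaababbbbaabbbbbbabbababaab' (i=2, period=27)
emit factor 4: 'aaaabbbbab' (i=29, period=10)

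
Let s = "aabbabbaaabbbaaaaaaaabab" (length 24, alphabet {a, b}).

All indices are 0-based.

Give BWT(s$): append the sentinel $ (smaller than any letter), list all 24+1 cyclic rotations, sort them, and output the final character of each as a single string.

bbaaaaaba$ababaaabbabbaaa

rank  rotation                   last
    0  $aabbabbaaabbbaaaaaaaabab  b
    1  aaaaaaaabab$aabbabbaaabbb  b
    2  aaaaaaabab$aabbabbaaabbba  a
    3  aaaaaabab$aabbabbaaabbbaa  a
    4  aaaaabab$aabbabbaaabbbaaa  a
    5  aaaabab$aabbabbaaabbbaaaa  a
    6  aaabab$aabbabbaaabbbaaaaa  a
    7  aaabbbaaaaaaaabab$aabbabb  b
    8  aabab$aabbabbaaabbbaaaaaa  a
    9  aabbabbaaabbbaaaaaaaabab$  $
   10  aabbbaaaaaaaabab$aabbabba  a
   11  ab$aabbabbaaabbbaaaaaaaab  b
   12  abab$aabbabbaaabbbaaaaaaa  a
   13  abbaaabbbaaaaaaaabab$aabb  b
   14  abbabbaaabbbaaaaaaaabab$a  a
   15  abbbaaaaaaaabab$aabbabbaa  a
   16  b$aabbabbaaabbbaaaaaaaaba  a
   17  baaaaaaaabab$aabbabbaaabb  b
   18  baaabbbaaaaaaaabab$aabbab  b
   19  bab$aabbabbaaabbbaaaaaaaa  a
   20  babbaaabbbaaaaaaaabab$aab  b
   21  bbaaaaaaaabab$aabbabbaaab  b
   22  bbaaabbbaaaaaaaabab$aabba  a
   23  bbabbaaabbbaaaaaaaabab$aa  a
   24  bbbaaaaaaaabab$aabbabbaaa  a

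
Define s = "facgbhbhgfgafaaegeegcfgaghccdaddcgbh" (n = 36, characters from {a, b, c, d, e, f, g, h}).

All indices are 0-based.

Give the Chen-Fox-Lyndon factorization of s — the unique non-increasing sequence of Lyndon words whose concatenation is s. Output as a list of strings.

["f", "acgbhbhgfgaf", "aaegeegcfgaghccdaddcgbh"]

emit factor 1: 'f' (i=0, period=1)
emit factor 2: 'acgbhbhgfgaf' (i=1, period=12)
emit factor 3: 'aaegeegcfgaghccdaddcgbh' (i=13, period=23)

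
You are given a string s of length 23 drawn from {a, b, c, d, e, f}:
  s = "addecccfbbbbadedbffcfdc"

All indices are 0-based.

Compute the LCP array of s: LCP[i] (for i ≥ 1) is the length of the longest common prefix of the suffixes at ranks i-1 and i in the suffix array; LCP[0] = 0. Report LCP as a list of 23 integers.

rank→(start, suffix):
  0 → (0, 'addecccfbbbbadedbffcfdc')
  1 → (12, 'adedbffcfdc')
  2 → (11, 'badedbffcfdc')
  3 → (10, 'bbadedbffcfdc')
  4 → (9, 'bbbadedbffcfdc')
  5 → (8, 'bbbbadedbffcfdc')
  6 → (16, 'bffcfdc')
  7 → (22, 'c')
  8 → (4, 'cccfbbbbadedbffcfdc')
  9 → (5, 'ccfbbbbadedbffcfdc')
  10 → (6, 'cfbbbbadedbffcfdc')
  11 → (19, 'cfdc')
  12 → (15, 'dbffcfdc')
  13 → (21, 'dc')
  14 → (1, 'ddecccfbbbbadedbffcfdc')
  15 → (2, 'decccfbbbbadedbffcfdc')
  16 → (13, 'dedbffcfdc')
  17 → (3, 'ecccfbbbbadedbffcfdc')
  18 → (14, 'edbffcfdc')
  19 → (7, 'fbbbbadedbffcfdc')
  20 → (18, 'fcfdc')
  21 → (20, 'fdc')
  22 → (17, 'ffcfdc')

SA = [0, 12, 11, 10, 9, 8, 16, 22, 4, 5, 6, 19, 15, 21, 1, 2, 13, 3, 14, 7, 18, 20, 17]
i: (SA[i-1],SA[i]) lcp shared
  1: (0,12) 2 'ad'
  2: (12,11) 0 ''
  3: (11,10) 1 'b'
  4: (10,9) 2 'bb'
  5: (9,8) 3 'bbb'
  6: (8,16) 1 'b'
  7: (16,22) 0 ''
  8: (22,4) 1 'c'
  9: (4,5) 2 'cc'
  10: (5,6) 1 'c'
  11: (6,19) 2 'cf'
  12: (19,15) 0 ''
  13: (15,21) 1 'd'
  14: (21,1) 1 'd'
  15: (1,2) 1 'd'
  16: (2,13) 2 'de'
  17: (13,3) 0 ''
  18: (3,14) 1 'e'
  19: (14,7) 0 ''
  20: (7,18) 1 'f'
  21: (18,20) 1 'f'
  22: (20,17) 1 'f'

[0, 2, 0, 1, 2, 3, 1, 0, 1, 2, 1, 2, 0, 1, 1, 1, 2, 0, 1, 0, 1, 1, 1]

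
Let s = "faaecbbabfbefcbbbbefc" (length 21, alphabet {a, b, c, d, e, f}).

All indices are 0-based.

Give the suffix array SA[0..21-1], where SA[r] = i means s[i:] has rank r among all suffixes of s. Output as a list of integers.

sorted suffixes:
  #0 SA[0]=1  'aaecbbabfbefcbbbbefc'
  #1 SA[1]=7  'abfbefcbbbbefc'
  #2 SA[2]=2  'aecbbabfbefcbbbbefc'
  #3 SA[3]=6  'babfbefcbbbbefc'
  #4 SA[4]=5  'bbabfbefcbbbbefc'
  #5 SA[5]=14  'bbbbefc'
  #6 SA[6]=15  'bbbefc'
  #7 SA[7]=16  'bbefc'
  #8 SA[8]=17  'befc'
  #9 SA[9]=10  'befcbbbbefc'
  #10 SA[10]=8  'bfbefcbbbbefc'
  #11 SA[11]=20  'c'
  #12 SA[12]=4  'cbbabfbefcbbbbefc'
  #13 SA[13]=13  'cbbbbefc'
  #14 SA[14]=3  'ecbbabfbefcbbbbefc'
  #15 SA[15]=18  'efc'
  #16 SA[16]=11  'efcbbbbefc'
  #17 SA[17]=0  'faaecbbabfbefcbbbbefc'
  #18 SA[18]=9  'fbefcbbbbefc'
  #19 SA[19]=19  'fc'
  #20 SA[20]=12  'fcbbbbefc'

[1, 7, 2, 6, 5, 14, 15, 16, 17, 10, 8, 20, 4, 13, 3, 18, 11, 0, 9, 19, 12]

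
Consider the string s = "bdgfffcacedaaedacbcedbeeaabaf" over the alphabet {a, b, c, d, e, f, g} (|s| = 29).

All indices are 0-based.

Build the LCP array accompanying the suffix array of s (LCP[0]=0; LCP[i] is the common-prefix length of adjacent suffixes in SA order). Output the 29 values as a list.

[0, 2, 1, 1, 2, 1, 1, 0, 1, 1, 1, 0, 1, 1, 3, 0, 2, 1, 1, 0, 1, 3, 2, 1, 0, 1, 1, 2, 0]

rank→(start, suffix):
  0 → (24, 'aabaf')
  1 → (11, 'aaedacbcedbeeaabaf')
  2 → (25, 'abaf')
  3 → (15, 'acbcedbeeaabaf')
  4 → (7, 'acedaaedacbcedbeeaabaf')
  5 → (12, 'aedacbcedbeeaabaf')
  6 → (27, 'af')
  7 → (26, 'baf')
  8 → (17, 'bcedbeeaabaf')
  9 → (0, 'bdgfffcacedaaedacbcedbeeaabaf')
  10 → (21, 'beeaabaf')
  11 → (6, 'cacedaaedacbcedbeeaabaf')
  12 → (16, 'cbcedbeeaabaf')
  13 → (8, 'cedaaedacbcedbeeaabaf')
  14 → (18, 'cedbeeaabaf')
  15 → (10, 'daaedacbcedbeeaabaf')
  16 → (14, 'dacbcedbeeaabaf')
  17 → (20, 'dbeeaabaf')
  18 → (1, 'dgfffcacedaaedacbcedbeeaabaf')
  19 → (23, 'eaabaf')
  20 → (9, 'edaaedacbcedbeeaabaf')
  21 → (13, 'edacbcedbeeaabaf')
  22 → (19, 'edbeeaabaf')
  23 → (22, 'eeaabaf')
  24 → (28, 'f')
  25 → (5, 'fcacedaaedacbcedbeeaabaf')
  26 → (4, 'ffcacedaaedacbcedbeeaabaf')
  27 → (3, 'fffcacedaaedacbcedbeeaabaf')
  28 → (2, 'gfffcacedaaedacbcedbeeaabaf')

SA = [24, 11, 25, 15, 7, 12, 27, 26, 17, 0, 21, 6, 16, 8, 18, 10, 14, 20, 1, 23, 9, 13, 19, 22, 28, 5, 4, 3, 2]
i: (SA[i-1],SA[i]) lcp shared
  1: (24,11) 2 'aa'
  2: (11,25) 1 'a'
  3: (25,15) 1 'a'
  4: (15,7) 2 'ac'
  5: (7,12) 1 'a'
  6: (12,27) 1 'a'
  7: (27,26) 0 ''
  8: (26,17) 1 'b'
  9: (17,0) 1 'b'
  10: (0,21) 1 'b'
  11: (21,6) 0 ''
  12: (6,16) 1 'c'
  13: (16,8) 1 'c'
  14: (8,18) 3 'ced'
  15: (18,10) 0 ''
  16: (10,14) 2 'da'
  17: (14,20) 1 'd'
  18: (20,1) 1 'd'
  19: (1,23) 0 ''
  20: (23,9) 1 'e'
  21: (9,13) 3 'eda'
  22: (13,19) 2 'ed'
  23: (19,22) 1 'e'
  24: (22,28) 0 ''
  25: (28,5) 1 'f'
  26: (5,4) 1 'f'
  27: (4,3) 2 'ff'
  28: (3,2) 0 ''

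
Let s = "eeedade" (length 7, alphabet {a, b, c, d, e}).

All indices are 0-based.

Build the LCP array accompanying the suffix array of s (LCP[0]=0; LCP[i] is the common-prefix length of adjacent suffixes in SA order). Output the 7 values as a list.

sorted suffixes:
  #0 SA[0]=4  'ade'
  #1 SA[1]=3  'dade'
  #2 SA[2]=5  'de'
  #3 SA[3]=6  'e'
  #4 SA[4]=2  'edade'
  #5 SA[5]=1  'eedade'
  #6 SA[6]=0  'eeedade'

SA = [4, 3, 5, 6, 2, 1, 0]
rank  pair      lcp
   1  s[4:],s[3:]  0  ''
   2  s[3:],s[5:]  1  'd'
   3  s[5:],s[6:]  0  ''
   4  s[6:],s[2:]  1  'e'
   5  s[2:],s[1:]  1  'e'
   6  s[1:],s[0:]  2  'ee'

[0, 0, 1, 0, 1, 1, 2]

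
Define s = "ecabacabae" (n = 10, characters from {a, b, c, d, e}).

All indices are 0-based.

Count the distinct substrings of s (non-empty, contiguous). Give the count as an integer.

43

rank | idx | suffix
   0 |   2 | abacabae
   1 |   6 | abae
   2 |   4 | acabae
   3 |   8 | ae
   4 |   3 | bacabae
   5 |   7 | bae
   6 |   1 | cabacabae
   7 |   5 | cabae
   8 |   9 | e
   9 |   0 | ecabacabae

SA = [2, 6, 4, 8, 3, 7, 1, 5, 9, 0]
i: (SA[i-1],SA[i]) lcp shared
  1: (2,6) 3 'aba'
  2: (6,4) 1 'a'
  3: (4,8) 1 'a'
  4: (8,3) 0 ''
  5: (3,7) 2 'ba'
  6: (7,1) 0 ''
  7: (1,5) 4 'caba'
  8: (5,9) 0 ''
  9: (9,0) 1 'e'

n(n+1)/2 = 10·11/2 = 55
Σ LCP = 0 + 3 + 1 + 1 + 0 + 2 + 0 + 4 + 0 + 1 = 12
distinct = 55 − 12 = 43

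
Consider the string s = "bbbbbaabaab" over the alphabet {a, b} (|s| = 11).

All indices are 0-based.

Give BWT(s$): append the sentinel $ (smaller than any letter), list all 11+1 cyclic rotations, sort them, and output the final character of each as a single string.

rank  rotation      last
    0  $bbbbbaabaab  b
    1  aab$bbbbbaab  b
    2  aabaab$bbbbb  b
    3  ab$bbbbbaaba  a
    4  abaab$bbbbba  a
    5  b$bbbbbaabaa  a
    6  baab$bbbbbaa  a
    7  baabaab$bbbb  b
    8  bbaabaab$bbb  b
    9  bbbaabaab$bb  b
   10  bbbbaabaab$b  b
   11  bbbbbaabaab$  $

bbbaaaabbbb$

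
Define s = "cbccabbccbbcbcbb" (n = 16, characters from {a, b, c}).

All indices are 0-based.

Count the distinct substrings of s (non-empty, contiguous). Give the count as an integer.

109

rank | idx | suffix
   0 |   4 | abbccbbcbcbb
   1 |  15 | b
   2 |  14 | bb
   3 |   9 | bbcbcbb
   4 |   5 | bbccbbcbcbb
   5 |  12 | bcbb
   6 |  10 | bcbcbb
   7 |   1 | bccabbccbbcbcbb
   8 |   6 | bccbbcbcbb
   9 |   3 | cabbccbbcbcbb
  10 |  13 | cbb
  11 |   8 | cbbcbcbb
  12 |  11 | cbcbb
  13 |   0 | cbccabbccbbcbcbb
  14 |   2 | ccabbccbbcbcbb
  15 |   7 | ccbbcbcbb

SA = [4, 15, 14, 9, 5, 12, 10, 1, 6, 3, 13, 8, 11, 0, 2, 7]
rank  pair      lcp
   1  s[4:],s[15:]  0  ''
   2  s[15:],s[14:]  1  'b'
   3  s[14:],s[9:]  2  'bb'
   4  s[9:],s[5:]  3  'bbc'
   5  s[5:],s[12:]  1  'b'
   6  s[12:],s[10:]  3  'bcb'
   7  s[10:],s[1:]  2  'bc'
   8  s[1:],s[6:]  3  'bcc'
   9  s[6:],s[3:]  0  ''
  10  s[3:],s[13:]  1  'c'
  11  s[13:],s[8:]  3  'cbb'
  12  s[8:],s[11:]  2  'cb'
  13  s[11:],s[0:]  3  'cbc'
  14  s[0:],s[2:]  1  'c'
  15  s[2:],s[7:]  2  'cc'

n(n+1)/2 = 16·17/2 = 136
Σ LCP = 0 + 0 + 1 + 2 + 3 + 1 + 3 + 2 + 3 + 0 + 1 + 3 + 2 + 3 + 1 + 2 = 27
distinct = 136 − 27 = 109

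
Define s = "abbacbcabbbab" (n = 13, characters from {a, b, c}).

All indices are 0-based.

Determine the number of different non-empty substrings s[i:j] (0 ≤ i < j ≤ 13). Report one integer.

74

rank | idx | suffix
   0 |  11 | ab
   1 |   0 | abbacbcabbbab
   2 |   7 | abbbab
   3 |   3 | acbcabbbab
   4 |  12 | b
   5 |  10 | bab
   6 |   2 | bacbcabbbab
   7 |   9 | bbab
   8 |   1 | bbacbcabbbab
   9 |   8 | bbbab
  10 |   5 | bcabbbab
  11 |   6 | cabbbab
  12 |   4 | cbcabbbab

SA = [11, 0, 7, 3, 12, 10, 2, 9, 1, 8, 5, 6, 4]
i: (SA[i-1],SA[i]) lcp shared
  1: (11,0) 2 'ab'
  2: (0,7) 3 'abb'
  3: (7,3) 1 'a'
  4: (3,12) 0 ''
  5: (12,10) 1 'b'
  6: (10,2) 2 'ba'
  7: (2,9) 1 'b'
  8: (9,1) 3 'bba'
  9: (1,8) 2 'bb'
  10: (8,5) 1 'b'
  11: (5,6) 0 ''
  12: (6,4) 1 'c'

n(n+1)/2 = 13·14/2 = 91
Σ LCP = 0 + 2 + 3 + 1 + 0 + 1 + 2 + 1 + 3 + 2 + 1 + 0 + 1 = 17
distinct = 91 − 17 = 74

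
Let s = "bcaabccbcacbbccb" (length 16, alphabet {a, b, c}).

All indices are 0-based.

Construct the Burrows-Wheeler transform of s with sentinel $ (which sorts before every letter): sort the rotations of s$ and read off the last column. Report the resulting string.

bcaccc$cbabbcacbb

rank  rotation           last
    0  $bcaabccbcacbbccb  b
    1  aabccbcacbbccb$bc  c
    2  abccbcacbbccb$bca  a
    3  acbbccb$bcaabccbc  c
    4  b$bcaabccbcacbbcc  c
    5  bbccb$bcaabccbcac  c
    6  bcaabccbcacbbccb$  $
    7  bcacbbccb$bcaabcc  c
    8  bccb$bcaabccbcacb  b
    9  bccbcacbbccb$bcaa  a
   10  caabccbcacbbccb$b  b
   11  cacbbccb$bcaabccb  b
   12  cb$bcaabccbcacbbc  c
   13  cbbccb$bcaabccbca  a
   14  cbcacbbccb$bcaabc  c
   15  ccb$bcaabccbcacbb  b
   16  ccbcacbbccb$bcaab  b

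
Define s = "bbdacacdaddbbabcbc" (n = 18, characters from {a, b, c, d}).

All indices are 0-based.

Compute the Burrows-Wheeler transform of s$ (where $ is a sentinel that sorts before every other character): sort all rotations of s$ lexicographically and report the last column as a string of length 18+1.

rank  rotation             last
    0  $bbdacacdaddbbabcbc  c
    1  abcbc$bbdacacdaddbb  b
    2  acacdaddbbabcbc$bbd  d
    3  acdaddbbabcbc$bbdac  c
    4  addbbabcbc$bbdacacd  d
    5  babcbc$bbdacacdaddb  b
    6  bbabcbc$bbdacacdadd  d
    7  bbdacacdaddbbabcbc$  $
    8  bc$bbdacacdaddbbabc  c
    9  bcbc$bbdacacdaddbba  a
   10  bdacacdaddbbabcbc$b  b
   11  c$bbdacacdaddbbabcb  b
   12  cacdaddbbabcbc$bbda  a
   13  cbc$bbdacacdaddbbab  b
   14  cdaddbbabcbc$bbdaca  a
   15  dacacdaddbbabcbc$bb  b
   16  daddbbabcbc$bbdacac  c
   17  dbbabcbc$bbdacacdad  d
   18  ddbbabcbc$bbdacacda  a

cbdcdbd$cabbababcda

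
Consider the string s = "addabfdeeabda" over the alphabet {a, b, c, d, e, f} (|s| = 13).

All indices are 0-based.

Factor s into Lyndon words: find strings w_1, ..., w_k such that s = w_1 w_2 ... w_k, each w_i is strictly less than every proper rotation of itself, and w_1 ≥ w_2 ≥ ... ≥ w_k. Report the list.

emit factor 1: 'add' (i=0, period=3)
emit factor 2: 'abfdee' (i=3, period=6)
emit factor 3: 'abd' (i=9, period=3)
emit factor 4: 'a' (i=12, period=1)

["add", "abfdee", "abd", "a"]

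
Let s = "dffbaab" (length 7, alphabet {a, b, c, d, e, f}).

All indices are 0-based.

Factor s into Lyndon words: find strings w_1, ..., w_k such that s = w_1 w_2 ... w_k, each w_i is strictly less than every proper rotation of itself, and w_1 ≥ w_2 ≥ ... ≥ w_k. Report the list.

emit factor 1: 'dff' (i=0, period=3)
emit factor 2: 'b' (i=3, period=1)
emit factor 3: 'aab' (i=4, period=3)

["dff", "b", "aab"]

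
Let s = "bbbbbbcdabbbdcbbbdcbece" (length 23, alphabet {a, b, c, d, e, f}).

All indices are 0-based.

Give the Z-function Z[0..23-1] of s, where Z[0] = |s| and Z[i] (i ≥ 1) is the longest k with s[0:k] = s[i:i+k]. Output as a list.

Z[0]=23
i=1: outside box; Z[1]=5 scan→box=[1,6)
i=2: min(r-i=4, Z[1]=5)=4; Z[2]=4
i=3: min(r-i=3, Z[2]=4)=3; Z[3]=3
i=4: min(r-i=2, Z[3]=3)=2; Z[4]=2
i=5: min(r-i=1, Z[4]=2)=1; Z[5]=1
i=6: outside box; Z[6]=0
i=7: outside box; Z[7]=0
i=8: outside box; Z[8]=0
i=9: outside box; Z[9]=3 scan→box=[9,12)
i=10: min(r-i=2, Z[1]=5)=2; Z[10]=2
i=11: min(r-i=1, Z[2]=4)=1; Z[11]=1
i=12: outside box; Z[12]=0
i=13: outside box; Z[13]=0
i=14: outside box; Z[14]=3 scan→box=[14,17)
i=15: min(r-i=2, Z[1]=5)=2; Z[15]=2
i=16: min(r-i=1, Z[2]=4)=1; Z[16]=1
i=17: outside box; Z[17]=0
i=18: outside box; Z[18]=0
i=19: outside box; Z[19]=1 scan→box=[19,20)
i=20: outside box; Z[20]=0
i=21: outside box; Z[21]=0
i=22: outside box; Z[22]=0

[23, 5, 4, 3, 2, 1, 0, 0, 0, 3, 2, 1, 0, 0, 3, 2, 1, 0, 0, 1, 0, 0, 0]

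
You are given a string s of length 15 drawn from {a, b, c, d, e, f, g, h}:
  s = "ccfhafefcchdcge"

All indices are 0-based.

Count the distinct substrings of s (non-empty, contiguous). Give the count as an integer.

111

rank→(start, suffix):
  0 → (4, 'afefcchdcge')
  1 → (0, 'ccfhafefcchdcge')
  2 → (8, 'cchdcge')
  3 → (1, 'cfhafefcchdcge')
  4 → (12, 'cge')
  5 → (9, 'chdcge')
  6 → (11, 'dcge')
  7 → (14, 'e')
  8 → (6, 'efcchdcge')
  9 → (7, 'fcchdcge')
  10 → (5, 'fefcchdcge')
  11 → (2, 'fhafefcchdcge')
  12 → (13, 'ge')
  13 → (3, 'hafefcchdcge')
  14 → (10, 'hdcge')

SA = [4, 0, 8, 1, 12, 9, 11, 14, 6, 7, 5, 2, 13, 3, 10]
i: (SA[i-1],SA[i]) lcp shared
  1: (4,0) 0 ''
  2: (0,8) 2 'cc'
  3: (8,1) 1 'c'
  4: (1,12) 1 'c'
  5: (12,9) 1 'c'
  6: (9,11) 0 ''
  7: (11,14) 0 ''
  8: (14,6) 1 'e'
  9: (6,7) 0 ''
  10: (7,5) 1 'f'
  11: (5,2) 1 'f'
  12: (2,13) 0 ''
  13: (13,3) 0 ''
  14: (3,10) 1 'h'

n(n+1)/2 = 15·16/2 = 120
Σ LCP = 0 + 0 + 2 + 1 + 1 + 1 + 0 + 0 + 1 + 0 + 1 + 1 + 0 + 0 + 1 = 9
distinct = 120 − 9 = 111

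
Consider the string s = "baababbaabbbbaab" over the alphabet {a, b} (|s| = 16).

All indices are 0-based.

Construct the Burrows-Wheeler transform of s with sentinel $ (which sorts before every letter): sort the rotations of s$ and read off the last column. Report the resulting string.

bbbbaabaab$bababa

rank  rotation           last
    0  $baababbaabbbbaab  b
    1  aab$baababbaabbbb  b
    2  aababbaabbbbaab$b  b
    3  aabbbbaab$baababb  b
    4  ab$baababbaabbbba  a
    5  ababbaabbbbaab$ba  a
    6  abbaabbbbaab$baab  b
    7  abbbbaab$baababba  a
    8  b$baababbaabbbbaa  a
    9  baab$baababbaabbb  b
   10  baababbaabbbbaab$  $
   11  baabbbbaab$baabab  b
   12  babbaabbbbaab$baa  a
   13  bbaab$baababbaabb  b
   14  bbaabbbbaab$baaba  a
   15  bbbaab$baababbaab  b
   16  bbbbaab$baababbaa  a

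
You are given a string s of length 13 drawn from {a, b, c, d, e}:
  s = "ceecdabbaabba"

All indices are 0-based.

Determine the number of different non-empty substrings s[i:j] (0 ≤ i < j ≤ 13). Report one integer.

77

rank→(start, suffix):
  0 → (12, 'a')
  1 → (8, 'aabba')
  2 → (9, 'abba')
  3 → (5, 'abbaabba')
  4 → (11, 'ba')
  5 → (7, 'baabba')
  6 → (10, 'bba')
  7 → (6, 'bbaabba')
  8 → (3, 'cdabbaabba')
  9 → (0, 'ceecdabbaabba')
  10 → (4, 'dabbaabba')
  11 → (2, 'ecdabbaabba')
  12 → (1, 'eecdabbaabba')

SA = [12, 8, 9, 5, 11, 7, 10, 6, 3, 0, 4, 2, 1]
rank  pair      lcp
   1  s[12:],s[8:]  1  'a'
   2  s[8:],s[9:]  1  'a'
   3  s[9:],s[5:]  4  'abba'
   4  s[5:],s[11:]  0  ''
   5  s[11:],s[7:]  2  'ba'
   6  s[7:],s[10:]  1  'b'
   7  s[10:],s[6:]  3  'bba'
   8  s[6:],s[3:]  0  ''
   9  s[3:],s[0:]  1  'c'
  10  s[0:],s[4:]  0  ''
  11  s[4:],s[2:]  0  ''
  12  s[2:],s[1:]  1  'e'

n(n+1)/2 = 13·14/2 = 91
Σ LCP = 0 + 1 + 1 + 4 + 0 + 2 + 1 + 3 + 0 + 1 + 0 + 0 + 1 = 14
distinct = 91 − 14 = 77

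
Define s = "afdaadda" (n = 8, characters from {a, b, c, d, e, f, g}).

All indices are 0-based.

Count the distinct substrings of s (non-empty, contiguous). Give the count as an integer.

30

rank→(start, suffix):
  0 → (7, 'a')
  1 → (3, 'aadda')
  2 → (4, 'adda')
  3 → (0, 'afdaadda')
  4 → (6, 'da')
  5 → (2, 'daadda')
  6 → (5, 'dda')
  7 → (1, 'fdaadda')

SA = [7, 3, 4, 0, 6, 2, 5, 1]
[i] adj suffixes → lcp
  [1] 7/3 → 1 ('a')
  [2] 3/4 → 1 ('a')
  [3] 4/0 → 1 ('a')
  [4] 0/6 → 0 ('')
  [5] 6/2 → 2 ('da')
  [6] 2/5 → 1 ('d')
  [7] 5/1 → 0 ('')

n(n+1)/2 = 8·9/2 = 36
Σ LCP = 0 + 1 + 1 + 1 + 0 + 2 + 1 + 0 = 6
distinct = 36 − 6 = 30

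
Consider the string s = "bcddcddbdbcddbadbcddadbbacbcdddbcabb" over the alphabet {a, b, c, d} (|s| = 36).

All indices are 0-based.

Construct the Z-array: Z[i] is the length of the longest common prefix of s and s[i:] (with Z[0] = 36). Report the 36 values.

[36, 0, 0, 0, 0, 0, 0, 1, 0, 4, 0, 0, 0, 1, 0, 0, 4, 0, 0, 0, 0, 0, 1, 1, 0, 0, 4, 0, 0, 0, 0, 2, 0, 0, 1, 1]

Z[0]=36
i=1: fresh scan; Z[1]=0
i=2: fresh scan; Z[2]=0
i=3: fresh scan; Z[3]=0
i=4: fresh scan; Z[4]=0
i=5: fresh scan; Z[5]=0
i=6: fresh scan; Z[6]=0
i=7: fresh scan; Z[7]=1 scan→box=[7,8)
i=8: fresh scan; Z[8]=0
i=9: fresh scan; Z[9]=4 scan→box=[9,13)
i=10: min(r-i=3, Z[1]=0)=0; Z[10]=0
i=11: min(r-i=2, Z[2]=0)=0; Z[11]=0
i=12: min(r-i=1, Z[3]=0)=0; Z[12]=0
i=13: fresh scan; Z[13]=1 scan→box=[13,14)
i=14: fresh scan; Z[14]=0
i=15: fresh scan; Z[15]=0
i=16: fresh scan; Z[16]=4 scan→box=[16,20)
i=17: min(r-i=3, Z[1]=0)=0; Z[17]=0
i=18: min(r-i=2, Z[2]=0)=0; Z[18]=0
i=19: min(r-i=1, Z[3]=0)=0; Z[19]=0
i=20: fresh scan; Z[20]=0
i=21: fresh scan; Z[21]=0
i=22: fresh scan; Z[22]=1 scan→box=[22,23)
i=23: fresh scan; Z[23]=1 scan→box=[23,24)
i=24: fresh scan; Z[24]=0
i=25: fresh scan; Z[25]=0
i=26: fresh scan; Z[26]=4 scan→box=[26,30)
i=27: min(r-i=3, Z[1]=0)=0; Z[27]=0
i=28: min(r-i=2, Z[2]=0)=0; Z[28]=0
i=29: min(r-i=1, Z[3]=0)=0; Z[29]=0
i=30: fresh scan; Z[30]=0
i=31: fresh scan; Z[31]=2 scan→box=[31,33)
i=32: min(r-i=1, Z[1]=0)=0; Z[32]=0
i=33: fresh scan; Z[33]=0
i=34: fresh scan; Z[34]=1 scan→box=[34,35)
i=35: fresh scan; Z[35]=1 scan→box=[35,36)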